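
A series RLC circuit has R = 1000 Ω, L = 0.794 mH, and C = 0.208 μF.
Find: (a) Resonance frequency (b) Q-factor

Step 1 — Resonance condition Im(Z)=0 gives ω₀ = 1/√(LC).
Step 2 — ω₀ = 1/√(0.000794·2.08e-07) = 7.781e+04 rad/s.
Step 3 — f₀ = ω₀/(2π) = 1.238e+04 Hz.
Step 4 — Series Q: Q = ω₀L/R = 7.781e+04·0.000794/1000 = 0.06178.

(a) f₀ = 1.238e+04 Hz  (b) Q = 0.06178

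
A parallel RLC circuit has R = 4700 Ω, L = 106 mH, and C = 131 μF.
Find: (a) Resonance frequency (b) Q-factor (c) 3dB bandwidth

Step 1 — Resonance: ω₀ = 1/√(LC) = 1/√(0.106·0.000131) = 268.4 rad/s.
Step 2 — f₀ = ω₀/(2π) = 42.71 Hz.
Step 3 — Parallel Q: Q = R/(ω₀L) = 4700/(268.4·0.106) = 165.2.
Step 4 — Bandwidth: Δω = ω₀/Q = 1.624 rad/s; BW = Δω/(2π) = 0.2585 Hz.

(a) f₀ = 42.71 Hz  (b) Q = 165.2  (c) BW = 0.2585 Hz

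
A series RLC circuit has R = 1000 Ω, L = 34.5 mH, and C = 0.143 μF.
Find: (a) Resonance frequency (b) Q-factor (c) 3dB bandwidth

Step 1 — Resonance: ω₀ = 1/√(LC) = 1/√(0.0345·1.43e-07) = 1.424e+04 rad/s.
Step 2 — f₀ = ω₀/(2π) = 2266 Hz.
Step 3 — Series Q: Q = ω₀L/R = 1.424e+04·0.0345/1000 = 0.4912.
Step 4 — Bandwidth: Δω = ω₀/Q = 2.899e+04 rad/s; BW = Δω/(2π) = 4613 Hz.

(a) f₀ = 2266 Hz  (b) Q = 0.4912  (c) BW = 4613 Hz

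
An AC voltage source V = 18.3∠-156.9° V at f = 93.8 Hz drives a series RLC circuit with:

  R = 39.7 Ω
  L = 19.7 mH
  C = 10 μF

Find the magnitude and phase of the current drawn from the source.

Step 1 — Angular frequency: ω = 2π·f = 2π·93.8 = 589.4 rad/s.
Step 2 — Component impedances:
  R: Z = R = 39.7 Ω
  L: Z = jωL = j·589.4·0.0197 = 0 + j11.61 Ω
  C: Z = 1/(jωC) = -j/(ω·C) = 0 - j169.7 Ω
Step 3 — Series combination: Z_total = R + L + C = 39.7 - j158.1 Ω = 163∠-75.9° Ω.
Step 4 — Source phasor: V = 18.3∠-156.9° V = -16.83 - j7.18 V.
Step 5 — Ohm's law: I = V / Z_total = (-16.83 - j7.18) / (39.7 - j158.1) = 0.01757 - j0.1109 A.
Step 6 — Convert to polar: |I| = 0.1123 A, ∠I = -81.0°.

I = 0.1123∠-81.0° A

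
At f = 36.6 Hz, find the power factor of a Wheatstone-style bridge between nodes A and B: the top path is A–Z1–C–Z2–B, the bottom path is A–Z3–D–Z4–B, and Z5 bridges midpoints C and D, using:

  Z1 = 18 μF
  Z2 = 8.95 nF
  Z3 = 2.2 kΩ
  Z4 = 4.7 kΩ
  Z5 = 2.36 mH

Step 1 — Angular frequency: ω = 2π·f = 2π·36.6 = 230 rad/s.
Step 2 — Component impedances:
  Z1: Z = 1/(jωC) = -j/(ω·C) = 0 - j241.6 Ω
  Z2: Z = 1/(jωC) = -j/(ω·C) = 0 - j4.859e+05 Ω
  Z3: Z = R = 2200 Ω
  Z4: Z = R = 4700 Ω
  Z5: Z = jωL = j·230·0.00236 = 0 + j0.5427 Ω
Step 3 — Bridge requires nodal analysis (the Z5 bridge couples midpoints C and D, so the two paths cannot be reduced to a simple series/parallel combination). Setting node B to ground and injecting 1 A at node A, the 3-node admittance system at A, C, D solves to V_A = Z_AB = 4726 - j283.6 Ω = 4734∠-3.4° Ω.
Step 4 — Power factor: PF = cos(φ) = Re(Z)/|Z| = 4725.7/4734.2 = 0.9982.
Step 5 — Type: Im(Z) = -283.6 ⇒ leading (phase φ = -3.4°).

PF = 0.9982 (leading, φ = -3.4°)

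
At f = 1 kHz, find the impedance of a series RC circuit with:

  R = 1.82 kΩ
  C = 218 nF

Step 1 — Angular frequency: ω = 2π·f = 2π·1000 = 6283 rad/s.
Step 2 — Component impedances:
  R: Z = R = 1820 Ω
  C: Z = 1/(jωC) = -j/(ω·C) = 0 - j730.1 Ω
Step 3 — Series combination: Z_total = R + C = 1820 - j730.1 Ω = 1961∠-21.9° Ω.

Z = 1820 - j730.1 Ω = 1961∠-21.9° Ω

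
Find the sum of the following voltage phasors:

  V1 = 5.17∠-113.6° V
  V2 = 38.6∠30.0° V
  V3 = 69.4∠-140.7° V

Step 1 — Convert each phasor to rectangular form:
  V1 = 5.17·(cos(-113.6°) + j·sin(-113.6°)) = -2.07 - j4.738 V
  V2 = 38.6·(cos(30.0°) + j·sin(30.0°)) = 33.43 + j19.3 V
  V3 = 69.4·(cos(-140.7°) + j·sin(-140.7°)) = -53.7 - j43.96 V
Step 2 — Sum components: V_total = -22.35 - j29.39 V.
Step 3 — Convert to polar: |V_total| = 36.92 V, ∠V_total = -127.2°.

V_total = 36.92∠-127.2° V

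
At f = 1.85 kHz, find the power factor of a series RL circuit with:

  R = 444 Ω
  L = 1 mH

Step 1 — Angular frequency: ω = 2π·f = 2π·1850 = 1.162e+04 rad/s.
Step 2 — Component impedances:
  R: Z = R = 444 Ω
  L: Z = jωL = j·1.162e+04·0.001 = 0 + j11.62 Ω
Step 3 — Series combination: Z_total = R + L = 444 + j11.62 Ω = 444.2∠1.5° Ω.
Step 4 — Power factor: PF = cos(φ) = Re(Z)/|Z| = 444/444.15 = 0.9997.
Step 5 — Type: Im(Z) = 11.62 ⇒ lagging (phase φ = 1.5°).

PF = 0.9997 (lagging, φ = 1.5°)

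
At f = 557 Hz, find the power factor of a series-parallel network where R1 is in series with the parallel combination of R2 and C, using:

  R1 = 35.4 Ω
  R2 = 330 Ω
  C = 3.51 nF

Step 1 — Angular frequency: ω = 2π·f = 2π·557 = 3500 rad/s.
Step 2 — Component impedances:
  R1: Z = R = 35.4 Ω
  R2: Z = R = 330 Ω
  C: Z = 1/(jωC) = -j/(ω·C) = 0 - j8.141e+04 Ω
Step 3 — Parallel branch: R2 || C = 1/(1/R2 + 1/C) = 330 - j1.338 Ω.
Step 4 — Series with R1: Z_total = R1 + (R2 || C) = 365.4 - j1.338 Ω = 365.4∠-0.2° Ω.
Step 5 — Power factor: PF = cos(φ) = Re(Z)/|Z| = 365.4/365.4 = 1.
Step 6 — Type: Im(Z) = -1.338 ⇒ leading (phase φ = -0.2°).

PF = 1 (leading, φ = -0.2°)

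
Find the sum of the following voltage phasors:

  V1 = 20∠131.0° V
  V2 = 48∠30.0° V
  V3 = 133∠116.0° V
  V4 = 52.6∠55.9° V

Step 1 — Convert each phasor to rectangular form:
  V1 = 20·(cos(131.0°) + j·sin(131.0°)) = -13.12 + j15.09 V
  V2 = 48·(cos(30.0°) + j·sin(30.0°)) = 41.57 + j24 V
  V3 = 133·(cos(116.0°) + j·sin(116.0°)) = -58.3 + j119.5 V
  V4 = 52.6·(cos(55.9°) + j·sin(55.9°)) = 29.49 + j43.56 V
Step 2 — Sum components: V_total = -0.3657 + j202.2 V.
Step 3 — Convert to polar: |V_total| = 202.2 V, ∠V_total = 90.1°.

V_total = 202.2∠90.1° V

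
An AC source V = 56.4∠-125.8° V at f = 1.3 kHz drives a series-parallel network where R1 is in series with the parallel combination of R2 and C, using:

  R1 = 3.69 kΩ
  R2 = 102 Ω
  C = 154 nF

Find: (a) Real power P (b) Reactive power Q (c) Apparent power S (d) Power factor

Step 1 — Angular frequency: ω = 2π·f = 2π·1300 = 8168 rad/s.
Step 2 — Component impedances:
  R1: Z = R = 3690 Ω
  R2: Z = R = 102 Ω
  C: Z = 1/(jωC) = -j/(ω·C) = 0 - j795 Ω
Step 3 — Parallel branch: R2 || C = 1/(1/R2 + 1/C) = 100.3 - j12.88 Ω.
Step 4 — Series with R1: Z_total = R1 + (R2 || C) = 3790 - j12.88 Ω = 3790∠-0.2° Ω.
Step 5 — Source phasor: V = 56.4∠-125.8° V = -32.99 - j45.74 V.
Step 6 — Current: I = V / Z = -0.008663 - j0.0121 A = 0.01488∠-125.6° A.
Step 7 — Complex power: S = V·I* = 0.8392 - j0.002851 VA.
Step 8 — Real power: P = Re(S) = 0.8392 W.
Step 9 — Reactive power: Q = Im(S) = -0.002851 VAR.
Step 10 — Apparent power: |S| = 0.8392 VA.
Step 11 — Power factor: PF = P/|S| = 1 (leading).

(a) P = 0.8392 W  (b) Q = -0.002851 VAR  (c) S = 0.8392 VA  (d) PF = 1 (leading)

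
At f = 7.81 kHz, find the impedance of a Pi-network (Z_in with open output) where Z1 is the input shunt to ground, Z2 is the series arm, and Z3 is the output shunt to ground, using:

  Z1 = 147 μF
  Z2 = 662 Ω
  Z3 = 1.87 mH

Step 1 — Angular frequency: ω = 2π·f = 2π·7810 = 4.907e+04 rad/s.
Step 2 — Component impedances:
  Z1: Z = 1/(jωC) = -j/(ω·C) = 0 - j0.1386 Ω
  Z2: Z = R = 662 Ω
  Z3: Z = jωL = j·4.907e+04·0.00187 = 0 + j91.76 Ω
Step 3 — With open output, the series arm Z2 and the output shunt Z3 appear in series to ground: Z2 + Z3 = 662 + j91.76 Ω.
Step 4 — Parallel with input shunt Z1: Z_in = Z1 || (Z2 + Z3) = 2.848e-05 - j0.1386 Ω = 0.1386∠-90.0° Ω.

Z = 2.848e-05 - j0.1386 Ω = 0.1386∠-90.0° Ω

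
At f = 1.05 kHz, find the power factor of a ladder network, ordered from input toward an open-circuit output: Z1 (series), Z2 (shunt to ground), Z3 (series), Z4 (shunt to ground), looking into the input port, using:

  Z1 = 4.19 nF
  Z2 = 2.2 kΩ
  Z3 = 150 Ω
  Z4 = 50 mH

Step 1 — Angular frequency: ω = 2π·f = 2π·1050 = 6597 rad/s.
Step 2 — Component impedances:
  Z1: Z = 1/(jωC) = -j/(ω·C) = 0 - j3.618e+04 Ω
  Z2: Z = R = 2200 Ω
  Z3: Z = R = 150 Ω
  Z4: Z = jωL = j·6597·0.05 = 0 + j329.9 Ω
Step 3 — Ladder network (open output): work backward from the far end, alternating series and parallel combinations. Z_in = 180.2 - j3.589e+04 Ω = 3.589e+04∠-89.7° Ω.
Step 4 — Power factor: PF = cos(φ) = Re(Z)/|Z| = 180.2/3.589e+04 = 0.005021.
Step 5 — Type: Im(Z) = -3.589e+04 ⇒ leading (phase φ = -89.7°).

PF = 0.005021 (leading, φ = -89.7°)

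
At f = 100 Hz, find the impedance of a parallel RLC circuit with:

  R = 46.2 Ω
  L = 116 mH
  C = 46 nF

Step 1 — Angular frequency: ω = 2π·f = 2π·100 = 628.3 rad/s.
Step 2 — Component impedances:
  R: Z = R = 46.2 Ω
  L: Z = jωL = j·628.3·0.116 = 0 + j72.88 Ω
  C: Z = 1/(jωC) = -j/(ω·C) = 0 - j3.46e+04 Ω
Step 3 — Parallel combination: 1/Z_total = 1/R + 1/L + 1/C; Z_total = 33 + j20.87 Ω = 39.04∠32.3° Ω.

Z = 33 + j20.87 Ω = 39.04∠32.3° Ω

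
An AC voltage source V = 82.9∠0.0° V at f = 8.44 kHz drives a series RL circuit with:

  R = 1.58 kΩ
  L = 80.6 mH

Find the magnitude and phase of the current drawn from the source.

Step 1 — Angular frequency: ω = 2π·f = 2π·8440 = 5.303e+04 rad/s.
Step 2 — Component impedances:
  R: Z = R = 1580 Ω
  L: Z = jωL = j·5.303e+04·0.0806 = 0 + j4274 Ω
Step 3 — Series combination: Z_total = R + L = 1580 + j4274 Ω = 4557∠69.7° Ω.
Step 4 — Source phasor: V = 82.9∠0.0° V = 82.9 V.
Step 5 — Ohm's law: I = V / Z_total = (82.9) / (1580 + j4274) = 0.006308 - j0.01706 A.
Step 6 — Convert to polar: |I| = 0.01819 A, ∠I = -69.7°.

I = 0.01819∠-69.7° A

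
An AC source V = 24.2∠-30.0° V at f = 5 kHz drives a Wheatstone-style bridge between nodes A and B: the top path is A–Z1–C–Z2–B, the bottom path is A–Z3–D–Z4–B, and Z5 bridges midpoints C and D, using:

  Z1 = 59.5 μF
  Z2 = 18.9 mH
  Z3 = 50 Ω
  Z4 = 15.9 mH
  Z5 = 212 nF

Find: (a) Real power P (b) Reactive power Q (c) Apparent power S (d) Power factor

Step 1 — Angular frequency: ω = 2π·f = 2π·5000 = 3.142e+04 rad/s.
Step 2 — Component impedances:
  Z1: Z = 1/(jωC) = -j/(ω·C) = 0 - j0.535 Ω
  Z2: Z = jωL = j·3.142e+04·0.0189 = 0 + j593.8 Ω
  Z3: Z = R = 50 Ω
  Z4: Z = jωL = j·3.142e+04·0.0159 = 0 + j499.5 Ω
  Z5: Z = 1/(jωC) = -j/(ω·C) = 0 - j150.1 Ω
Step 3 — Bridge requires nodal analysis (the Z5 bridge couples midpoints C and D, so the two paths cannot be reduced to a simple series/parallel combination). Setting node B to ground and injecting 1 A at node A, the 3-node admittance system at A, C, D solves to V_A = Z_AB = 13.7 + j267.3 Ω = 267.6∠87.1° Ω.
Step 4 — Source phasor: V = 24.2∠-30.0° V = 20.96 - j12.1 V.
Step 5 — Current: I = V / Z = -0.04115 - j0.08053 A = 0.09043∠-117.1° A.
Step 6 — Complex power: S = V·I* = 0.112 + j2.186 VA.
Step 7 — Real power: P = Re(S) = 0.112 W.
Step 8 — Reactive power: Q = Im(S) = 2.186 VAR.
Step 9 — Apparent power: |S| = 2.188 VA.
Step 10 — Power factor: PF = P/|S| = 0.0512 (lagging).

(a) P = 0.112 W  (b) Q = 2.186 VAR  (c) S = 2.188 VA  (d) PF = 0.0512 (lagging)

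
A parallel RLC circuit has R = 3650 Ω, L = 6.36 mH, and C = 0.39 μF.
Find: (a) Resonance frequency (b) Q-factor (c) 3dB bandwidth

Step 1 — Resonance: ω₀ = 1/√(LC) = 1/√(0.00636·3.9e-07) = 2.008e+04 rad/s.
Step 2 — f₀ = ω₀/(2π) = 3196 Hz.
Step 3 — Parallel Q: Q = R/(ω₀L) = 3650/(2.008e+04·0.00636) = 28.58.
Step 4 — Bandwidth: Δω = ω₀/Q = 702.5 rad/s; BW = Δω/(2π) = 111.8 Hz.

(a) f₀ = 3196 Hz  (b) Q = 28.58  (c) BW = 111.8 Hz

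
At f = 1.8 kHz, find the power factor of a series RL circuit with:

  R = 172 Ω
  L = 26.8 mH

Step 1 — Angular frequency: ω = 2π·f = 2π·1800 = 1.131e+04 rad/s.
Step 2 — Component impedances:
  R: Z = R = 172 Ω
  L: Z = jωL = j·1.131e+04·0.0268 = 0 + j303.1 Ω
Step 3 — Series combination: Z_total = R + L = 172 + j303.1 Ω = 348.5∠60.4° Ω.
Step 4 — Power factor: PF = cos(φ) = Re(Z)/|Z| = 172/348.5 = 0.4935.
Step 5 — Type: Im(Z) = 303.1 ⇒ lagging (phase φ = 60.4°).

PF = 0.4935 (lagging, φ = 60.4°)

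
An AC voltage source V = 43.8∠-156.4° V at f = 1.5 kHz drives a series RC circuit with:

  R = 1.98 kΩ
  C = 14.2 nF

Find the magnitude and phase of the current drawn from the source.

Step 1 — Angular frequency: ω = 2π·f = 2π·1500 = 9425 rad/s.
Step 2 — Component impedances:
  R: Z = R = 1980 Ω
  C: Z = 1/(jωC) = -j/(ω·C) = 0 - j7472 Ω
Step 3 — Series combination: Z_total = R + C = 1980 - j7472 Ω = 7730∠-75.2° Ω.
Step 4 — Source phasor: V = 43.8∠-156.4° V = -40.14 - j17.54 V.
Step 5 — Ohm's law: I = V / Z_total = (-40.14 - j17.54) / (1980 - j7472) = 0.0008628 - j0.0056 A.
Step 6 — Convert to polar: |I| = 0.005666 A, ∠I = -81.2°.

I = 0.005666∠-81.2° A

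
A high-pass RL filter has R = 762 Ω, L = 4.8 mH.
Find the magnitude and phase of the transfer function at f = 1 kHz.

Step 1 — Angular frequency: ω = 2π·1000 = 6283 rad/s.
Step 2 — Transfer function: H(jω) = jωL/(R + jωL).
Step 3 — Numerator jωL = j·30.16; denominator R + jωL = 762 + j30.16.
Step 4 — H = 0.001564 + j0.03952.
Step 5 — Magnitude: |H| = 0.03955 (-28.1 dB); phase: φ = 87.7°.

|H| = 0.03955 (-28.1 dB), φ = 87.7°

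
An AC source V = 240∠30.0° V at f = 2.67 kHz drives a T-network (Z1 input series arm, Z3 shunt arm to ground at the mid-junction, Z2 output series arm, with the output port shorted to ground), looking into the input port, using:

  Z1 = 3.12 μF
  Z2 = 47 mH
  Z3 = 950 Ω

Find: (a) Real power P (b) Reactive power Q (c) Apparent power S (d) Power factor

Step 1 — Angular frequency: ω = 2π·f = 2π·2670 = 1.678e+04 rad/s.
Step 2 — Component impedances:
  Z1: Z = 1/(jωC) = -j/(ω·C) = 0 - j19.11 Ω
  Z2: Z = jωL = j·1.678e+04·0.047 = 0 + j788.5 Ω
  Z3: Z = R = 950 Ω
Step 3 — With the output port shorted to ground, the output series arm Z2 runs from the junction to ground; the shunt arm Z3 also runs from the junction to ground. They appear in parallel: Z3 || Z2 = 387.5 + j466.9 Ω.
Step 4 — Series with input arm Z1: Z_in = Z1 + (Z3 || Z2) = 387.5 + j447.8 Ω = 592.1∠49.1° Ω.
Step 5 — Source phasor: V = 240∠30.0° V = 207.8 + j120 V.
Step 6 — Current: I = V / Z = 0.3829 - j0.1328 A = 0.4053∠-19.1° A.
Step 7 — Complex power: S = V·I* = 63.65 + j73.55 VA.
Step 8 — Real power: P = Re(S) = 63.65 W.
Step 9 — Reactive power: Q = Im(S) = 73.55 VAR.
Step 10 — Apparent power: |S| = 97.27 VA.
Step 11 — Power factor: PF = P/|S| = 0.6544 (lagging).

(a) P = 63.65 W  (b) Q = 73.55 VAR  (c) S = 97.27 VA  (d) PF = 0.6544 (lagging)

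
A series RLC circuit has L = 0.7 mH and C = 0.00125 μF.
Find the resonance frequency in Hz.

Step 1 — Resonance condition Im(Z)=0 gives ω₀ = 1/√(LC).
Step 2 — ω₀ = 1/√(0.0007·1.25e-09) = 1.069e+06 rad/s.
Step 3 — f₀ = ω₀/(2π) = 1.701e+05 Hz.

f₀ = 1.701e+05 Hz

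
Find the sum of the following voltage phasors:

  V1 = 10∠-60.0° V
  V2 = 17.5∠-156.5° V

Step 1 — Convert each phasor to rectangular form:
  V1 = 10·(cos(-60.0°) + j·sin(-60.0°)) = 5 - j8.66 V
  V2 = 17.5·(cos(-156.5°) + j·sin(-156.5°)) = -16.05 - j6.978 V
Step 2 — Sum components: V_total = -11.05 - j15.64 V.
Step 3 — Convert to polar: |V_total| = 19.15 V, ∠V_total = -125.2°.

V_total = 19.15∠-125.2° V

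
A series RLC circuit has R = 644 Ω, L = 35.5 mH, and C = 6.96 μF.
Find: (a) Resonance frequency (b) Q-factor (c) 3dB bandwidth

Step 1 — Resonance: ω₀ = 1/√(LC) = 1/√(0.0355·6.96e-06) = 2012 rad/s.
Step 2 — f₀ = ω₀/(2π) = 320.2 Hz.
Step 3 — Series Q: Q = ω₀L/R = 2012·0.0355/644 = 0.1109.
Step 4 — Bandwidth: Δω = ω₀/Q = 1.814e+04 rad/s; BW = Δω/(2π) = 2887 Hz.

(a) f₀ = 320.2 Hz  (b) Q = 0.1109  (c) BW = 2887 Hz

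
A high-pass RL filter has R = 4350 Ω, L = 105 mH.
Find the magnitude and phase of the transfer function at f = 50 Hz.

Step 1 — Angular frequency: ω = 2π·50 = 314.2 rad/s.
Step 2 — Transfer function: H(jω) = jωL/(R + jωL).
Step 3 — Numerator jωL = j·32.99; denominator R + jωL = 4350 + j32.99.
Step 4 — H = 5.75e-05 + j0.007583.
Step 5 — Magnitude: |H| = 0.007583 (-42.4 dB); phase: φ = 89.6°.

|H| = 0.007583 (-42.4 dB), φ = 89.6°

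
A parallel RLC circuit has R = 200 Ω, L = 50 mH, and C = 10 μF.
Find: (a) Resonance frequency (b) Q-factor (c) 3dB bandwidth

Step 1 — Resonance: ω₀ = 1/√(LC) = 1/√(0.05·1e-05) = 1414 rad/s.
Step 2 — f₀ = ω₀/(2π) = 225.1 Hz.
Step 3 — Parallel Q: Q = R/(ω₀L) = 200/(1414·0.05) = 2.828.
Step 4 — Bandwidth: Δω = ω₀/Q = 500 rad/s; BW = Δω/(2π) = 79.58 Hz.

(a) f₀ = 225.1 Hz  (b) Q = 2.828  (c) BW = 79.58 Hz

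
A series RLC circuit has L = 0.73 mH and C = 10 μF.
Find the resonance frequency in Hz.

Step 1 — Resonance condition Im(Z)=0 gives ω₀ = 1/√(LC).
Step 2 — ω₀ = 1/√(0.00073·1e-05) = 1.17e+04 rad/s.
Step 3 — f₀ = ω₀/(2π) = 1863 Hz.

f₀ = 1863 Hz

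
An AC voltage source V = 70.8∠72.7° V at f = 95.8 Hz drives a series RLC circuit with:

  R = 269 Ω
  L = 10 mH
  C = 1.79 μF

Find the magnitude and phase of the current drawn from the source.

Step 1 — Angular frequency: ω = 2π·f = 2π·95.8 = 601.9 rad/s.
Step 2 — Component impedances:
  R: Z = R = 269 Ω
  L: Z = jωL = j·601.9·0.01 = 0 + j6.019 Ω
  C: Z = 1/(jωC) = -j/(ω·C) = 0 - j928.1 Ω
Step 3 — Series combination: Z_total = R + L + C = 269 - j922.1 Ω = 960.5∠-73.7° Ω.
Step 4 — Source phasor: V = 70.8∠72.7° V = 21.05 + j67.6 V.
Step 5 — Ohm's law: I = V / Z_total = (21.05 + j67.6) / (269 - j922.1) = -0.06142 + j0.04075 A.
Step 6 — Convert to polar: |I| = 0.07371 A, ∠I = 146.4°.

I = 0.07371∠146.4° A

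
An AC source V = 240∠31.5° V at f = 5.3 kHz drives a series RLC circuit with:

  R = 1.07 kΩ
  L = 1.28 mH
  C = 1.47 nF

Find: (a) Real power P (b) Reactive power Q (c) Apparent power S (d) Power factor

Step 1 — Angular frequency: ω = 2π·f = 2π·5300 = 3.33e+04 rad/s.
Step 2 — Component impedances:
  R: Z = R = 1070 Ω
  L: Z = jωL = j·3.33e+04·0.00128 = 0 + j42.63 Ω
  C: Z = 1/(jωC) = -j/(ω·C) = 0 - j2.043e+04 Ω
Step 3 — Series combination: Z_total = R + L + C = 1070 - j2.039e+04 Ω = 2.041e+04∠-87.0° Ω.
Step 4 — Source phasor: V = 240∠31.5° V = 204.6 + j125.4 V.
Step 5 — Current: I = V / Z = -0.005609 + j0.01033 A = 0.01176∠118.5° A.
Step 6 — Complex power: S = V·I* = 0.1479 - j2.818 VA.
Step 7 — Real power: P = Re(S) = 0.1479 W.
Step 8 — Reactive power: Q = Im(S) = -2.818 VAR.
Step 9 — Apparent power: |S| = 2.822 VA.
Step 10 — Power factor: PF = P/|S| = 0.05242 (leading).

(a) P = 0.1479 W  (b) Q = -2.818 VAR  (c) S = 2.822 VA  (d) PF = 0.05242 (leading)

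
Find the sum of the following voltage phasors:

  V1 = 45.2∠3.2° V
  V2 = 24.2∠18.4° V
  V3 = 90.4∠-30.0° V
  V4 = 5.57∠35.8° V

Step 1 — Convert each phasor to rectangular form:
  V1 = 45.2·(cos(3.2°) + j·sin(3.2°)) = 45.13 + j2.523 V
  V2 = 24.2·(cos(18.4°) + j·sin(18.4°)) = 22.96 + j7.639 V
  V3 = 90.4·(cos(-30.0°) + j·sin(-30.0°)) = 78.29 - j45.2 V
  V4 = 5.57·(cos(35.8°) + j·sin(35.8°)) = 4.518 + j3.258 V
Step 2 — Sum components: V_total = 150.9 - j31.78 V.
Step 3 — Convert to polar: |V_total| = 154.2 V, ∠V_total = -11.9°.

V_total = 154.2∠-11.9° V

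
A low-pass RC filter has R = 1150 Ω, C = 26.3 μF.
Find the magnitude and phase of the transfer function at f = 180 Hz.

Step 1 — Angular frequency: ω = 2π·180 = 1131 rad/s.
Step 2 — Transfer function: H(jω) = 1/(1 + jωRC).
Step 3 — Denominator: 1 + jωRC = 1 + j·1131·1150·2.63e-05 = 1 + j34.21.
Step 4 — H = 0.0008539 - j0.02921.
Step 5 — Magnitude: |H| = 0.02922 (-30.7 dB); phase: φ = -88.3°.

|H| = 0.02922 (-30.7 dB), φ = -88.3°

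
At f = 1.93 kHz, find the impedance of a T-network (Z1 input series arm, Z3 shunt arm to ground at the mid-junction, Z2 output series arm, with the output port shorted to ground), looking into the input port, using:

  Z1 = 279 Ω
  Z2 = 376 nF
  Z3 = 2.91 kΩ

Step 1 — Angular frequency: ω = 2π·f = 2π·1930 = 1.213e+04 rad/s.
Step 2 — Component impedances:
  Z1: Z = R = 279 Ω
  Z2: Z = 1/(jωC) = -j/(ω·C) = 0 - j219.3 Ω
  Z3: Z = R = 2910 Ω
Step 3 — With the output port shorted to ground, the output series arm Z2 runs from the junction to ground; the shunt arm Z3 also runs from the junction to ground. They appear in parallel: Z3 || Z2 = 16.44 - j218.1 Ω.
Step 4 — Series with input arm Z1: Z_in = Z1 + (Z3 || Z2) = 295.4 - j218.1 Ω = 367.2∠-36.4° Ω.

Z = 295.4 - j218.1 Ω = 367.2∠-36.4° Ω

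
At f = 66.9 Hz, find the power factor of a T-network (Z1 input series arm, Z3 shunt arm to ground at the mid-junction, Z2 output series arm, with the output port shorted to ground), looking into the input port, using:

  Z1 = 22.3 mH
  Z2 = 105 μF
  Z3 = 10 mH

Step 1 — Angular frequency: ω = 2π·f = 2π·66.9 = 420.3 rad/s.
Step 2 — Component impedances:
  Z1: Z = jωL = j·420.3·0.0223 = 0 + j9.374 Ω
  Z2: Z = 1/(jωC) = -j/(ω·C) = 0 - j22.66 Ω
  Z3: Z = jωL = j·420.3·0.01 = 0 + j4.203 Ω
Step 3 — With the output port shorted to ground, the output series arm Z2 runs from the junction to ground; the shunt arm Z3 also runs from the junction to ground. They appear in parallel: Z3 || Z2 = 0 + j5.161 Ω.
Step 4 — Series with input arm Z1: Z_in = Z1 + (Z3 || Z2) = 0 + j14.53 Ω = 14.53∠90.0° Ω.
Step 5 — Power factor: PF = cos(φ) = Re(Z)/|Z| = 0/14.53 = 0.
Step 6 — Type: Im(Z) = 14.53 ⇒ lagging (phase φ = 90.0°).

PF = 0 (lagging, φ = 90.0°)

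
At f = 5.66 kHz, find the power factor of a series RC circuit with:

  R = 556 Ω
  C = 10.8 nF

Step 1 — Angular frequency: ω = 2π·f = 2π·5660 = 3.556e+04 rad/s.
Step 2 — Component impedances:
  R: Z = R = 556 Ω
  C: Z = 1/(jωC) = -j/(ω·C) = 0 - j2604 Ω
Step 3 — Series combination: Z_total = R + C = 556 - j2604 Ω = 2662∠-77.9° Ω.
Step 4 — Power factor: PF = cos(φ) = Re(Z)/|Z| = 556/2662.3 = 0.2088.
Step 5 — Type: Im(Z) = -2604 ⇒ leading (phase φ = -77.9°).

PF = 0.2088 (leading, φ = -77.9°)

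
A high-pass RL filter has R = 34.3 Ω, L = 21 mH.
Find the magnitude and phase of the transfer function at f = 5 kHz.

Step 1 — Angular frequency: ω = 2π·5000 = 3.142e+04 rad/s.
Step 2 — Transfer function: H(jω) = jωL/(R + jωL).
Step 3 — Numerator jωL = j·659.7; denominator R + jωL = 34.3 + j659.7.
Step 4 — H = 0.9973 + j0.05185.
Step 5 — Magnitude: |H| = 0.9987 (-0.0 dB); phase: φ = 3.0°.

|H| = 0.9987 (-0.0 dB), φ = 3.0°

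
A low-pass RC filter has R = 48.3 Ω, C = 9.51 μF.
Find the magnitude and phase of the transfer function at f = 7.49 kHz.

Step 1 — Angular frequency: ω = 2π·7490 = 4.706e+04 rad/s.
Step 2 — Transfer function: H(jω) = 1/(1 + jωRC).
Step 3 — Denominator: 1 + jωRC = 1 + j·4.706e+04·48.3·9.51e-06 = 1 + j21.62.
Step 4 — H = 0.002135 - j0.04616.
Step 5 — Magnitude: |H| = 0.04621 (-26.7 dB); phase: φ = -87.4°.

|H| = 0.04621 (-26.7 dB), φ = -87.4°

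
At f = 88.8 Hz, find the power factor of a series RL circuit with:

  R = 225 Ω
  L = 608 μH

Step 1 — Angular frequency: ω = 2π·f = 2π·88.8 = 557.9 rad/s.
Step 2 — Component impedances:
  R: Z = R = 225 Ω
  L: Z = jωL = j·557.9·0.000608 = 0 + j0.3392 Ω
Step 3 — Series combination: Z_total = R + L = 225 + j0.3392 Ω = 225∠0.1° Ω.
Step 4 — Power factor: PF = cos(φ) = Re(Z)/|Z| = 225/225 = 1.
Step 5 — Type: Im(Z) = 0.3392 ⇒ lagging (phase φ = 0.1°).

PF = 1 (lagging, φ = 0.1°)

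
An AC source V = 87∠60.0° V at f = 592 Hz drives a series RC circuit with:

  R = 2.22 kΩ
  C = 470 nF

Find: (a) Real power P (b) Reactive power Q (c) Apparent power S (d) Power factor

Step 1 — Angular frequency: ω = 2π·f = 2π·592 = 3720 rad/s.
Step 2 — Component impedances:
  R: Z = R = 2220 Ω
  C: Z = 1/(jωC) = -j/(ω·C) = 0 - j572 Ω
Step 3 — Series combination: Z_total = R + C = 2220 - j572 Ω = 2293∠-14.4° Ω.
Step 4 — Source phasor: V = 87∠60.0° V = 43.5 + j75.34 V.
Step 5 — Current: I = V / Z = 0.01017 + j0.03656 A = 0.03795∠74.4° A.
Step 6 — Complex power: S = V·I* = 3.197 - j0.8238 VA.
Step 7 — Real power: P = Re(S) = 3.197 W.
Step 8 — Reactive power: Q = Im(S) = -0.8238 VAR.
Step 9 — Apparent power: |S| = 3.302 VA.
Step 10 — Power factor: PF = P/|S| = 0.9684 (leading).

(a) P = 3.197 W  (b) Q = -0.8238 VAR  (c) S = 3.302 VA  (d) PF = 0.9684 (leading)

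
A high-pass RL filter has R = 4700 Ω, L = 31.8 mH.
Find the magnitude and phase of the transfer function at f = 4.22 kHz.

Step 1 — Angular frequency: ω = 2π·4220 = 2.652e+04 rad/s.
Step 2 — Transfer function: H(jω) = jωL/(R + jωL).
Step 3 — Numerator jωL = j·843.2; denominator R + jωL = 4700 + j843.2.
Step 4 — H = 0.03118 + j0.1738.
Step 5 — Magnitude: |H| = 0.1766 (-15.1 dB); phase: φ = 79.8°.

|H| = 0.1766 (-15.1 dB), φ = 79.8°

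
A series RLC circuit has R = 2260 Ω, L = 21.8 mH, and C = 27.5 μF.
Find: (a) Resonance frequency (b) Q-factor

Step 1 — Resonance condition Im(Z)=0 gives ω₀ = 1/√(LC).
Step 2 — ω₀ = 1/√(0.0218·2.75e-05) = 1292 rad/s.
Step 3 — f₀ = ω₀/(2π) = 205.6 Hz.
Step 4 — Series Q: Q = ω₀L/R = 1292·0.0218/2260 = 0.01246.

(a) f₀ = 205.6 Hz  (b) Q = 0.01246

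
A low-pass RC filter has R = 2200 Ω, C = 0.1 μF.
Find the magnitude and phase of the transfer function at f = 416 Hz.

Step 1 — Angular frequency: ω = 2π·416 = 2614 rad/s.
Step 2 — Transfer function: H(jω) = 1/(1 + jωRC).
Step 3 — Denominator: 1 + jωRC = 1 + j·2614·2200·1e-07 = 1 + j0.575.
Step 4 — H = 0.7515 - j0.4321.
Step 5 — Magnitude: |H| = 0.8669 (-1.2 dB); phase: φ = -29.9°.

|H| = 0.8669 (-1.2 dB), φ = -29.9°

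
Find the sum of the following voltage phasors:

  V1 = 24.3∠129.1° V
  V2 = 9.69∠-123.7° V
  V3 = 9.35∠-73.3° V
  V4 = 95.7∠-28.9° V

Step 1 — Convert each phasor to rectangular form:
  V1 = 24.3·(cos(129.1°) + j·sin(129.1°)) = -15.33 + j18.86 V
  V2 = 9.69·(cos(-123.7°) + j·sin(-123.7°)) = -5.376 - j8.062 V
  V3 = 9.35·(cos(-73.3°) + j·sin(-73.3°)) = 2.687 - j8.956 V
  V4 = 95.7·(cos(-28.9°) + j·sin(-28.9°)) = 83.78 - j46.25 V
Step 2 — Sum components: V_total = 65.77 - j44.41 V.
Step 3 — Convert to polar: |V_total| = 79.36 V, ∠V_total = -34.0°.

V_total = 79.36∠-34.0° V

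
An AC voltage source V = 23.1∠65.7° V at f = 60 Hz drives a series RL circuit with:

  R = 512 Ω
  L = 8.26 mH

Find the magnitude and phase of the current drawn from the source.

Step 1 — Angular frequency: ω = 2π·f = 2π·60 = 377 rad/s.
Step 2 — Component impedances:
  R: Z = R = 512 Ω
  L: Z = jωL = j·377·0.00826 = 0 + j3.114 Ω
Step 3 — Series combination: Z_total = R + L = 512 + j3.114 Ω = 512∠0.3° Ω.
Step 4 — Source phasor: V = 23.1∠65.7° V = 9.506 + j21.05 V.
Step 5 — Ohm's law: I = V / Z_total = (9.506 + j21.05) / (512 + j3.114) = 0.01882 + j0.04101 A.
Step 6 — Convert to polar: |I| = 0.04512 A, ∠I = 65.4°.

I = 0.04512∠65.4° A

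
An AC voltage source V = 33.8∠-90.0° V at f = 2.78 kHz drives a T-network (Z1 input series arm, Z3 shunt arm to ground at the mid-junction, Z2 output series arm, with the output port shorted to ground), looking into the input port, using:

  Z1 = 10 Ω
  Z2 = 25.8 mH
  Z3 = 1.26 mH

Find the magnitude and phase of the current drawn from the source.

Step 1 — Angular frequency: ω = 2π·f = 2π·2780 = 1.747e+04 rad/s.
Step 2 — Component impedances:
  Z1: Z = R = 10 Ω
  Z2: Z = jωL = j·1.747e+04·0.0258 = 0 + j450.7 Ω
  Z3: Z = jωL = j·1.747e+04·0.00126 = 0 + j22.01 Ω
Step 3 — With the output port shorted to ground, the output series arm Z2 runs from the junction to ground; the shunt arm Z3 also runs from the junction to ground. They appear in parallel: Z3 || Z2 = 0 + j20.98 Ω.
Step 4 — Series with input arm Z1: Z_in = Z1 + (Z3 || Z2) = 10 + j20.98 Ω = 23.24∠64.5° Ω.
Step 5 — Source phasor: V = 33.8∠-90.0° V = 0 - j33.8 V.
Step 6 — Ohm's law: I = V / Z_total = (0 - j33.8) / (10 + j20.98) = -1.313 - j0.6255 A.
Step 7 — Convert to polar: |I| = 1.454 A, ∠I = -154.5°.

I = 1.454∠-154.5° A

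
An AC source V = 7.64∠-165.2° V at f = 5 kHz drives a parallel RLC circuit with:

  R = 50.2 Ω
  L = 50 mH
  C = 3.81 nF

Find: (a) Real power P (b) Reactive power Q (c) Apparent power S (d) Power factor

Step 1 — Angular frequency: ω = 2π·f = 2π·5000 = 3.142e+04 rad/s.
Step 2 — Component impedances:
  R: Z = R = 50.2 Ω
  L: Z = jωL = j·3.142e+04·0.05 = 0 + j1571 Ω
  C: Z = 1/(jωC) = -j/(ω·C) = 0 - j8355 Ω
Step 3 — Parallel combination: 1/Z_total = 1/R + 1/L + 1/C; Z_total = 50.17 + j1.302 Ω = 50.18∠1.5° Ω.
Step 4 — Source phasor: V = 7.64∠-165.2° V = -7.387 - j1.952 V.
Step 5 — Current: I = V / Z = -0.1482 - j0.03506 A = 0.1522∠-166.7° A.
Step 6 — Complex power: S = V·I* = 1.163 + j0.03017 VA.
Step 7 — Real power: P = Re(S) = 1.163 W.
Step 8 — Reactive power: Q = Im(S) = 0.03017 VAR.
Step 9 — Apparent power: |S| = 1.163 VA.
Step 10 — Power factor: PF = P/|S| = 0.9997 (lagging).

(a) P = 1.163 W  (b) Q = 0.03017 VAR  (c) S = 1.163 VA  (d) PF = 0.9997 (lagging)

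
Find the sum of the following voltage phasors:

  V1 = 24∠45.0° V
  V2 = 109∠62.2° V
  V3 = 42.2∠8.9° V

Step 1 — Convert each phasor to rectangular form:
  V1 = 24·(cos(45.0°) + j·sin(45.0°)) = 16.97 + j16.97 V
  V2 = 109·(cos(62.2°) + j·sin(62.2°)) = 50.84 + j96.42 V
  V3 = 42.2·(cos(8.9°) + j·sin(8.9°)) = 41.69 + j6.529 V
Step 2 — Sum components: V_total = 109.5 + j119.9 V.
Step 3 — Convert to polar: |V_total| = 162.4 V, ∠V_total = 47.6°.

V_total = 162.4∠47.6° V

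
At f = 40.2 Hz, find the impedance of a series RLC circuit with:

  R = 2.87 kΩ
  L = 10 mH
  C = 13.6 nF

Step 1 — Angular frequency: ω = 2π·f = 2π·40.2 = 252.6 rad/s.
Step 2 — Component impedances:
  R: Z = R = 2870 Ω
  L: Z = jωL = j·252.6·0.01 = 0 + j2.526 Ω
  C: Z = 1/(jωC) = -j/(ω·C) = 0 - j2.911e+05 Ω
Step 3 — Series combination: Z_total = R + L + C = 2870 - j2.911e+05 Ω = 2.911e+05∠-89.4° Ω.

Z = 2870 - j2.911e+05 Ω = 2.911e+05∠-89.4° Ω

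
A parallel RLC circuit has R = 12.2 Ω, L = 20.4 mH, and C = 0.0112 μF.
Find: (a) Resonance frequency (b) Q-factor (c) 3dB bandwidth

Step 1 — Resonance: ω₀ = 1/√(LC) = 1/√(0.0204·1.12e-08) = 6.616e+04 rad/s.
Step 2 — f₀ = ω₀/(2π) = 1.053e+04 Hz.
Step 3 — Parallel Q: Q = R/(ω₀L) = 12.2/(6.616e+04·0.0204) = 0.00904.
Step 4 — Bandwidth: Δω = ω₀/Q = 7.319e+06 rad/s; BW = Δω/(2π) = 1.165e+06 Hz.

(a) f₀ = 1.053e+04 Hz  (b) Q = 0.00904  (c) BW = 1.165e+06 Hz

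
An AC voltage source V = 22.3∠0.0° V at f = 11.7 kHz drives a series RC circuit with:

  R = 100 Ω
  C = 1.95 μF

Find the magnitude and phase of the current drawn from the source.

Step 1 — Angular frequency: ω = 2π·f = 2π·1.17e+04 = 7.351e+04 rad/s.
Step 2 — Component impedances:
  R: Z = R = 100 Ω
  C: Z = 1/(jωC) = -j/(ω·C) = 0 - j6.976 Ω
Step 3 — Series combination: Z_total = R + C = 100 - j6.976 Ω = 100.2∠-4.0° Ω.
Step 4 — Source phasor: V = 22.3∠0.0° V = 22.3 V.
Step 5 — Ohm's law: I = V / Z_total = (22.3) / (100 - j6.976) = 0.2219 + j0.01548 A.
Step 6 — Convert to polar: |I| = 0.2225 A, ∠I = 4.0°.

I = 0.2225∠4.0° A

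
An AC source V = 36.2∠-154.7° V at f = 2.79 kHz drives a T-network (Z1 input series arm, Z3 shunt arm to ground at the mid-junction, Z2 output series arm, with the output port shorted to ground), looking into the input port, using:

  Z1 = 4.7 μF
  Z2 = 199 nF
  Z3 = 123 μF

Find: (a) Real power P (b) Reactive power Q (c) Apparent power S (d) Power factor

Step 1 — Angular frequency: ω = 2π·f = 2π·2790 = 1.753e+04 rad/s.
Step 2 — Component impedances:
  Z1: Z = 1/(jωC) = -j/(ω·C) = 0 - j12.14 Ω
  Z2: Z = 1/(jωC) = -j/(ω·C) = 0 - j286.7 Ω
  Z3: Z = 1/(jωC) = -j/(ω·C) = 0 - j0.4638 Ω
Step 3 — With the output port shorted to ground, the output series arm Z2 runs from the junction to ground; the shunt arm Z3 also runs from the junction to ground. They appear in parallel: Z3 || Z2 = 0 - j0.463 Ω.
Step 4 — Series with input arm Z1: Z_in = Z1 + (Z3 || Z2) = 0 - j12.6 Ω = 12.6∠-90.0° Ω.
Step 5 — Source phasor: V = 36.2∠-154.7° V = -32.73 - j15.47 V.
Step 6 — Current: I = V / Z = 1.228 - j2.597 A = 2.873∠-64.7° A.
Step 7 — Complex power: S = V·I* = 0 - j104 VA.
Step 8 — Real power: P = Re(S) = 0 W.
Step 9 — Reactive power: Q = Im(S) = -104 VAR.
Step 10 — Apparent power: |S| = 104 VA.
Step 11 — Power factor: PF = P/|S| = 0 (leading).

(a) P = 0 W  (b) Q = -104 VAR  (c) S = 104 VA  (d) PF = 0 (leading)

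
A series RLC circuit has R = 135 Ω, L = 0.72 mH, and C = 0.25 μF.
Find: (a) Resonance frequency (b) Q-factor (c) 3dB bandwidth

Step 1 — Resonance: ω₀ = 1/√(LC) = 1/√(0.00072·2.5e-07) = 7.454e+04 rad/s.
Step 2 — f₀ = ω₀/(2π) = 1.186e+04 Hz.
Step 3 — Series Q: Q = ω₀L/R = 7.454e+04·0.00072/135 = 0.3975.
Step 4 — Bandwidth: Δω = ω₀/Q = 1.875e+05 rad/s; BW = Δω/(2π) = 2.984e+04 Hz.

(a) f₀ = 1.186e+04 Hz  (b) Q = 0.3975  (c) BW = 2.984e+04 Hz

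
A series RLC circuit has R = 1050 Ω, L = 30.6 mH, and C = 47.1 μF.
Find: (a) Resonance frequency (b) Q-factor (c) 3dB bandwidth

Step 1 — Resonance: ω₀ = 1/√(LC) = 1/√(0.0306·4.71e-05) = 833 rad/s.
Step 2 — f₀ = ω₀/(2π) = 132.6 Hz.
Step 3 — Series Q: Q = ω₀L/R = 833·0.0306/1050 = 0.02428.
Step 4 — Bandwidth: Δω = ω₀/Q = 3.431e+04 rad/s; BW = Δω/(2π) = 5461 Hz.

(a) f₀ = 132.6 Hz  (b) Q = 0.02428  (c) BW = 5461 Hz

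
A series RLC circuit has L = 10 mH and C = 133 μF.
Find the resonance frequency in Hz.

Step 1 — Resonance condition Im(Z)=0 gives ω₀ = 1/√(LC).
Step 2 — ω₀ = 1/√(0.01·0.000133) = 867.1 rad/s.
Step 3 — f₀ = ω₀/(2π) = 138 Hz.

f₀ = 138 Hz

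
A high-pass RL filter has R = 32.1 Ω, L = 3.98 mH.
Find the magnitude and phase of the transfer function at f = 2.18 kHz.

Step 1 — Angular frequency: ω = 2π·2180 = 1.37e+04 rad/s.
Step 2 — Transfer function: H(jω) = jωL/(R + jωL).
Step 3 — Numerator jωL = j·54.52; denominator R + jωL = 32.1 + j54.52.
Step 4 — H = 0.7425 + j0.4372.
Step 5 — Magnitude: |H| = 0.8617 (-1.3 dB); phase: φ = 30.5°.

|H| = 0.8617 (-1.3 dB), φ = 30.5°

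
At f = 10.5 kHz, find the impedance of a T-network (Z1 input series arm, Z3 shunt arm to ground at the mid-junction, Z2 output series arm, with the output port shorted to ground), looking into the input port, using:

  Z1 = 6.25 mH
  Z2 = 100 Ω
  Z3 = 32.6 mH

Step 1 — Angular frequency: ω = 2π·f = 2π·1.05e+04 = 6.597e+04 rad/s.
Step 2 — Component impedances:
  Z1: Z = jωL = j·6.597e+04·0.00625 = 0 + j412.3 Ω
  Z2: Z = R = 100 Ω
  Z3: Z = jωL = j·6.597e+04·0.0326 = 0 + j2151 Ω
Step 3 — With the output port shorted to ground, the output series arm Z2 runs from the junction to ground; the shunt arm Z3 also runs from the junction to ground. They appear in parallel: Z3 || Z2 = 99.78 + j4.64 Ω.
Step 4 — Series with input arm Z1: Z_in = Z1 + (Z3 || Z2) = 99.78 + j417 Ω = 428.7∠76.5° Ω.

Z = 99.78 + j417 Ω = 428.7∠76.5° Ω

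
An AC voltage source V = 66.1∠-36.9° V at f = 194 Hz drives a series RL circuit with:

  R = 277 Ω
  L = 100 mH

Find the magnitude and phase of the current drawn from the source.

Step 1 — Angular frequency: ω = 2π·f = 2π·194 = 1219 rad/s.
Step 2 — Component impedances:
  R: Z = R = 277 Ω
  L: Z = jωL = j·1219·0.1 = 0 + j121.9 Ω
Step 3 — Series combination: Z_total = R + L = 277 + j121.9 Ω = 302.6∠23.8° Ω.
Step 4 — Source phasor: V = 66.1∠-36.9° V = 52.86 - j39.69 V.
Step 5 — Ohm's law: I = V / Z_total = (52.86 - j39.69) / (277 + j121.9) = 0.107 - j0.1904 A.
Step 6 — Convert to polar: |I| = 0.2184 A, ∠I = -60.7°.

I = 0.2184∠-60.7° A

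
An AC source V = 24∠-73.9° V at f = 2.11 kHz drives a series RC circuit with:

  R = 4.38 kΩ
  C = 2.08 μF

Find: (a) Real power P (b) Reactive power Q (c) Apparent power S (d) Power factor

Step 1 — Angular frequency: ω = 2π·f = 2π·2110 = 1.326e+04 rad/s.
Step 2 — Component impedances:
  R: Z = R = 4380 Ω
  C: Z = 1/(jωC) = -j/(ω·C) = 0 - j36.26 Ω
Step 3 — Series combination: Z_total = R + C = 4380 - j36.26 Ω = 4380∠-0.5° Ω.
Step 4 — Source phasor: V = 24∠-73.9° V = 6.656 - j23.06 V.
Step 5 — Current: I = V / Z = 0.001563 - j0.005252 A = 0.005479∠-73.4° A.
Step 6 — Complex power: S = V·I* = 0.1315 - j0.001089 VA.
Step 7 — Real power: P = Re(S) = 0.1315 W.
Step 8 — Reactive power: Q = Im(S) = -0.001089 VAR.
Step 9 — Apparent power: |S| = 0.1315 VA.
Step 10 — Power factor: PF = P/|S| = 1 (leading).

(a) P = 0.1315 W  (b) Q = -0.001089 VAR  (c) S = 0.1315 VA  (d) PF = 1 (leading)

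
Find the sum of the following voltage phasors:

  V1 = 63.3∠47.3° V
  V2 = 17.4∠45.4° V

Step 1 — Convert each phasor to rectangular form:
  V1 = 63.3·(cos(47.3°) + j·sin(47.3°)) = 42.93 + j46.52 V
  V2 = 17.4·(cos(45.4°) + j·sin(45.4°)) = 12.22 + j12.39 V
Step 2 — Sum components: V_total = 55.14 + j58.91 V.
Step 3 — Convert to polar: |V_total| = 80.69 V, ∠V_total = 46.9°.

V_total = 80.69∠46.9° V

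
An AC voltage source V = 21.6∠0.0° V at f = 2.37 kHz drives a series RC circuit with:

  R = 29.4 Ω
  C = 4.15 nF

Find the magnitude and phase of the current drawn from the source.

Step 1 — Angular frequency: ω = 2π·f = 2π·2370 = 1.489e+04 rad/s.
Step 2 — Component impedances:
  R: Z = R = 29.4 Ω
  C: Z = 1/(jωC) = -j/(ω·C) = 0 - j1.618e+04 Ω
Step 3 — Series combination: Z_total = R + C = 29.4 - j1.618e+04 Ω = 1.618e+04∠-89.9° Ω.
Step 4 — Source phasor: V = 21.6∠0.0° V = 21.6 V.
Step 5 — Ohm's law: I = V / Z_total = (21.6) / (29.4 - j1.618e+04) = 2.425e-06 + j0.001335 A.
Step 6 — Convert to polar: |I| = 0.001335 A, ∠I = 89.9°.

I = 0.001335∠89.9° A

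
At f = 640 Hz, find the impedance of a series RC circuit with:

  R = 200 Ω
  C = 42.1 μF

Step 1 — Angular frequency: ω = 2π·f = 2π·640 = 4021 rad/s.
Step 2 — Component impedances:
  R: Z = R = 200 Ω
  C: Z = 1/(jωC) = -j/(ω·C) = 0 - j5.907 Ω
Step 3 — Series combination: Z_total = R + C = 200 - j5.907 Ω = 200.1∠-1.7° Ω.

Z = 200 - j5.907 Ω = 200.1∠-1.7° Ω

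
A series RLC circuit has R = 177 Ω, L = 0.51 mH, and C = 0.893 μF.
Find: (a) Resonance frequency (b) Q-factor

Step 1 — Resonance condition Im(Z)=0 gives ω₀ = 1/√(LC).
Step 2 — ω₀ = 1/√(0.00051·8.93e-07) = 4.686e+04 rad/s.
Step 3 — f₀ = ω₀/(2π) = 7458 Hz.
Step 4 — Series Q: Q = ω₀L/R = 4.686e+04·0.00051/177 = 0.135.

(a) f₀ = 7458 Hz  (b) Q = 0.135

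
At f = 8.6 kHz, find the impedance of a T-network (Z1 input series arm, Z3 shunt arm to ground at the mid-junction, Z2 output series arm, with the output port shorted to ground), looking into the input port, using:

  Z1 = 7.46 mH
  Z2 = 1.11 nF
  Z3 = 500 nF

Step 1 — Angular frequency: ω = 2π·f = 2π·8600 = 5.404e+04 rad/s.
Step 2 — Component impedances:
  Z1: Z = jωL = j·5.404e+04·0.00746 = 0 + j403.1 Ω
  Z2: Z = 1/(jωC) = -j/(ω·C) = 0 - j1.667e+04 Ω
  Z3: Z = 1/(jωC) = -j/(ω·C) = 0 - j37.01 Ω
Step 3 — With the output port shorted to ground, the output series arm Z2 runs from the junction to ground; the shunt arm Z3 also runs from the junction to ground. They appear in parallel: Z3 || Z2 = 0 - j36.93 Ω.
Step 4 — Series with input arm Z1: Z_in = Z1 + (Z3 || Z2) = 0 + j366.2 Ω = 366.2∠90.0° Ω.

Z = 0 + j366.2 Ω = 366.2∠90.0° Ω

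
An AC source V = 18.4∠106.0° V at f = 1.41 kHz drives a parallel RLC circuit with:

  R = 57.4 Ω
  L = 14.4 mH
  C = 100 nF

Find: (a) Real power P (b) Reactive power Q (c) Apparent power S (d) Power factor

Step 1 — Angular frequency: ω = 2π·f = 2π·1410 = 8859 rad/s.
Step 2 — Component impedances:
  R: Z = R = 57.4 Ω
  L: Z = jωL = j·8859·0.0144 = 0 + j127.6 Ω
  C: Z = 1/(jωC) = -j/(ω·C) = 0 - j1129 Ω
Step 3 — Parallel combination: 1/Z_total = 1/R + 1/L + 1/C; Z_total = 49.51 + j19.76 Ω = 53.31∠21.8° Ω.
Step 4 — Source phasor: V = 18.4∠106.0° V = -5.072 + j17.69 V.
Step 5 — Current: I = V / Z = 0.03462 + j0.3434 A = 0.3451∠84.2° A.
Step 6 — Complex power: S = V·I* = 5.898 + j2.354 VA.
Step 7 — Real power: P = Re(S) = 5.898 W.
Step 8 — Reactive power: Q = Im(S) = 2.354 VAR.
Step 9 — Apparent power: |S| = 6.351 VA.
Step 10 — Power factor: PF = P/|S| = 0.9288 (lagging).

(a) P = 5.898 W  (b) Q = 2.354 VAR  (c) S = 6.351 VA  (d) PF = 0.9288 (lagging)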